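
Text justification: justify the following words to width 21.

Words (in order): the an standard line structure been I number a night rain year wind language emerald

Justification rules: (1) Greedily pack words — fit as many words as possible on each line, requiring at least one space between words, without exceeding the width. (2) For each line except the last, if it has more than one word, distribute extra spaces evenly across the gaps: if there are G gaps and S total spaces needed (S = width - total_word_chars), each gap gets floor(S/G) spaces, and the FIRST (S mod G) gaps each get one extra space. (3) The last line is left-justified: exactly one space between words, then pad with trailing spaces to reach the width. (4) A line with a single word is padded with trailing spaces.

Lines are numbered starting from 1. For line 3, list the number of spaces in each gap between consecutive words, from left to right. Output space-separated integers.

Answer: 2 2 1

Derivation:
Line 1: ['the', 'an', 'standard', 'line'] (min_width=20, slack=1)
Line 2: ['structure', 'been', 'I'] (min_width=16, slack=5)
Line 3: ['number', 'a', 'night', 'rain'] (min_width=19, slack=2)
Line 4: ['year', 'wind', 'language'] (min_width=18, slack=3)
Line 5: ['emerald'] (min_width=7, slack=14)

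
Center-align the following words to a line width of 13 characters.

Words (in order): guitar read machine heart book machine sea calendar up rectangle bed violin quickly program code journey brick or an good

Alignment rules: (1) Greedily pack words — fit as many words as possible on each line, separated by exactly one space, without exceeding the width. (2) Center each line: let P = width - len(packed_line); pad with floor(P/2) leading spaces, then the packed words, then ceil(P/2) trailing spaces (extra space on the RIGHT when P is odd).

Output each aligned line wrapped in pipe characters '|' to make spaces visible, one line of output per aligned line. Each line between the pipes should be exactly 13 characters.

Answer: | guitar read |
|machine heart|
|book machine |
|sea calendar |
|up rectangle |
| bed violin  |
|   quickly   |
|program code |
|journey brick|
| or an good  |

Derivation:
Line 1: ['guitar', 'read'] (min_width=11, slack=2)
Line 2: ['machine', 'heart'] (min_width=13, slack=0)
Line 3: ['book', 'machine'] (min_width=12, slack=1)
Line 4: ['sea', 'calendar'] (min_width=12, slack=1)
Line 5: ['up', 'rectangle'] (min_width=12, slack=1)
Line 6: ['bed', 'violin'] (min_width=10, slack=3)
Line 7: ['quickly'] (min_width=7, slack=6)
Line 8: ['program', 'code'] (min_width=12, slack=1)
Line 9: ['journey', 'brick'] (min_width=13, slack=0)
Line 10: ['or', 'an', 'good'] (min_width=10, slack=3)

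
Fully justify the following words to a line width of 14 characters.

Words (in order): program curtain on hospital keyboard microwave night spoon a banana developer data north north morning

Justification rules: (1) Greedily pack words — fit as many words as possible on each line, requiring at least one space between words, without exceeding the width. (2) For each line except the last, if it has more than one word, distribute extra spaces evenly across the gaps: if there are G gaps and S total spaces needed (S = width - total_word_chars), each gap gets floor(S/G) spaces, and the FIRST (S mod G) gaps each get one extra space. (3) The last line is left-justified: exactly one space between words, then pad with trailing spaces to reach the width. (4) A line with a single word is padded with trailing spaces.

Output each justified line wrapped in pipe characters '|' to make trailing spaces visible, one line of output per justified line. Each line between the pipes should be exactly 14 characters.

Answer: |program       |
|curtain     on|
|hospital      |
|keyboard      |
|microwave     |
|night  spoon a|
|banana        |
|developer data|
|north    north|
|morning       |

Derivation:
Line 1: ['program'] (min_width=7, slack=7)
Line 2: ['curtain', 'on'] (min_width=10, slack=4)
Line 3: ['hospital'] (min_width=8, slack=6)
Line 4: ['keyboard'] (min_width=8, slack=6)
Line 5: ['microwave'] (min_width=9, slack=5)
Line 6: ['night', 'spoon', 'a'] (min_width=13, slack=1)
Line 7: ['banana'] (min_width=6, slack=8)
Line 8: ['developer', 'data'] (min_width=14, slack=0)
Line 9: ['north', 'north'] (min_width=11, slack=3)
Line 10: ['morning'] (min_width=7, slack=7)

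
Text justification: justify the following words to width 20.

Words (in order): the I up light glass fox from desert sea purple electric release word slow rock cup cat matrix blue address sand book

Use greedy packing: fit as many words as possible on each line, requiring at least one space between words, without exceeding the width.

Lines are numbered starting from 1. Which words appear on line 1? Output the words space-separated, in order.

Line 1: ['the', 'I', 'up', 'light', 'glass'] (min_width=20, slack=0)
Line 2: ['fox', 'from', 'desert', 'sea'] (min_width=19, slack=1)
Line 3: ['purple', 'electric'] (min_width=15, slack=5)
Line 4: ['release', 'word', 'slow'] (min_width=17, slack=3)
Line 5: ['rock', 'cup', 'cat', 'matrix'] (min_width=19, slack=1)
Line 6: ['blue', 'address', 'sand'] (min_width=17, slack=3)
Line 7: ['book'] (min_width=4, slack=16)

Answer: the I up light glass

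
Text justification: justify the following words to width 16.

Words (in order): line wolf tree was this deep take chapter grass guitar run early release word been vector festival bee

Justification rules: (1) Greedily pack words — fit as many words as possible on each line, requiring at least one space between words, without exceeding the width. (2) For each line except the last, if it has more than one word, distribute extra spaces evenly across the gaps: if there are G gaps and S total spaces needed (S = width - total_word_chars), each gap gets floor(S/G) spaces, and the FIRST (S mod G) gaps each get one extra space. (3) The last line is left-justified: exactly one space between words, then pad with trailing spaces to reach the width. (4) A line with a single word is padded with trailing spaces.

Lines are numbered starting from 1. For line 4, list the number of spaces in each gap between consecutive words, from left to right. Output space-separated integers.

Line 1: ['line', 'wolf', 'tree'] (min_width=14, slack=2)
Line 2: ['was', 'this', 'deep'] (min_width=13, slack=3)
Line 3: ['take', 'chapter'] (min_width=12, slack=4)
Line 4: ['grass', 'guitar', 'run'] (min_width=16, slack=0)
Line 5: ['early', 'release'] (min_width=13, slack=3)
Line 6: ['word', 'been', 'vector'] (min_width=16, slack=0)
Line 7: ['festival', 'bee'] (min_width=12, slack=4)

Answer: 1 1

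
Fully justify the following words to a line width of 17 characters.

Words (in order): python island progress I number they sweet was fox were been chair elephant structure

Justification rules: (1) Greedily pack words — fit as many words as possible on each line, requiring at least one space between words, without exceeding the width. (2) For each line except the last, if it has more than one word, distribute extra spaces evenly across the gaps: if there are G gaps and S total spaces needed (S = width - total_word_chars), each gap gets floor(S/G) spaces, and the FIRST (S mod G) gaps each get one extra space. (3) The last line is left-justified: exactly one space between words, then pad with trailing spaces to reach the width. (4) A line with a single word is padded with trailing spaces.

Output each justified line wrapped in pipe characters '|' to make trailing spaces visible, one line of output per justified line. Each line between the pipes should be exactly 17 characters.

Line 1: ['python', 'island'] (min_width=13, slack=4)
Line 2: ['progress', 'I', 'number'] (min_width=17, slack=0)
Line 3: ['they', 'sweet', 'was'] (min_width=14, slack=3)
Line 4: ['fox', 'were', 'been'] (min_width=13, slack=4)
Line 5: ['chair', 'elephant'] (min_width=14, slack=3)
Line 6: ['structure'] (min_width=9, slack=8)

Answer: |python     island|
|progress I number|
|they   sweet  was|
|fox   were   been|
|chair    elephant|
|structure        |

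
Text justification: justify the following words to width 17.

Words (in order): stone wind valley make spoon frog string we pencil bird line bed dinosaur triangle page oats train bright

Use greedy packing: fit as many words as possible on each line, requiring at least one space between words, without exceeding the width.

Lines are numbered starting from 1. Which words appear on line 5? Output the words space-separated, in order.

Answer: dinosaur triangle

Derivation:
Line 1: ['stone', 'wind', 'valley'] (min_width=17, slack=0)
Line 2: ['make', 'spoon', 'frog'] (min_width=15, slack=2)
Line 3: ['string', 'we', 'pencil'] (min_width=16, slack=1)
Line 4: ['bird', 'line', 'bed'] (min_width=13, slack=4)
Line 5: ['dinosaur', 'triangle'] (min_width=17, slack=0)
Line 6: ['page', 'oats', 'train'] (min_width=15, slack=2)
Line 7: ['bright'] (min_width=6, slack=11)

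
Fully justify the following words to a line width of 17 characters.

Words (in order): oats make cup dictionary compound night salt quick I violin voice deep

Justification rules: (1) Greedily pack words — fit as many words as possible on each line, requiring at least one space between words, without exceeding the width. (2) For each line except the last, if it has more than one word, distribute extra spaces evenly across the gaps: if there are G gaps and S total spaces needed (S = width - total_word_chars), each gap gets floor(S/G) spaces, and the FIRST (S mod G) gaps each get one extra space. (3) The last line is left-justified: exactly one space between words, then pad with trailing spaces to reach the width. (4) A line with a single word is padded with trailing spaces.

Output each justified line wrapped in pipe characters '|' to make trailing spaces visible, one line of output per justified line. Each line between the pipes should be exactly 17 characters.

Line 1: ['oats', 'make', 'cup'] (min_width=13, slack=4)
Line 2: ['dictionary'] (min_width=10, slack=7)
Line 3: ['compound', 'night'] (min_width=14, slack=3)
Line 4: ['salt', 'quick', 'I'] (min_width=12, slack=5)
Line 5: ['violin', 'voice', 'deep'] (min_width=17, slack=0)

Answer: |oats   make   cup|
|dictionary       |
|compound    night|
|salt    quick   I|
|violin voice deep|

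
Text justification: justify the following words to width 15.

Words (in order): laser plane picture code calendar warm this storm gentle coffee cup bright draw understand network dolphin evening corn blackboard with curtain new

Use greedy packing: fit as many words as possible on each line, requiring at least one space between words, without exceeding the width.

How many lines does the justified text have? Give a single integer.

Answer: 11

Derivation:
Line 1: ['laser', 'plane'] (min_width=11, slack=4)
Line 2: ['picture', 'code'] (min_width=12, slack=3)
Line 3: ['calendar', 'warm'] (min_width=13, slack=2)
Line 4: ['this', 'storm'] (min_width=10, slack=5)
Line 5: ['gentle', 'coffee'] (min_width=13, slack=2)
Line 6: ['cup', 'bright', 'draw'] (min_width=15, slack=0)
Line 7: ['understand'] (min_width=10, slack=5)
Line 8: ['network', 'dolphin'] (min_width=15, slack=0)
Line 9: ['evening', 'corn'] (min_width=12, slack=3)
Line 10: ['blackboard', 'with'] (min_width=15, slack=0)
Line 11: ['curtain', 'new'] (min_width=11, slack=4)
Total lines: 11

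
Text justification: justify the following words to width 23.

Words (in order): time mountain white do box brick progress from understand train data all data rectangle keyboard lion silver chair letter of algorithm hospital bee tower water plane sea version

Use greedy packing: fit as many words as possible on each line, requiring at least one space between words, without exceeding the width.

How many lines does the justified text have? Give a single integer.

Line 1: ['time', 'mountain', 'white', 'do'] (min_width=22, slack=1)
Line 2: ['box', 'brick', 'progress', 'from'] (min_width=23, slack=0)
Line 3: ['understand', 'train', 'data'] (min_width=21, slack=2)
Line 4: ['all', 'data', 'rectangle'] (min_width=18, slack=5)
Line 5: ['keyboard', 'lion', 'silver'] (min_width=20, slack=3)
Line 6: ['chair', 'letter', 'of'] (min_width=15, slack=8)
Line 7: ['algorithm', 'hospital', 'bee'] (min_width=22, slack=1)
Line 8: ['tower', 'water', 'plane', 'sea'] (min_width=21, slack=2)
Line 9: ['version'] (min_width=7, slack=16)
Total lines: 9

Answer: 9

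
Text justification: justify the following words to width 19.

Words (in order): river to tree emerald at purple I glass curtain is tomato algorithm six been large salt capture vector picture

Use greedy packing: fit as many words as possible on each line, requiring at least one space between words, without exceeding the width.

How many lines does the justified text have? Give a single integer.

Line 1: ['river', 'to', 'tree'] (min_width=13, slack=6)
Line 2: ['emerald', 'at', 'purple', 'I'] (min_width=19, slack=0)
Line 3: ['glass', 'curtain', 'is'] (min_width=16, slack=3)
Line 4: ['tomato', 'algorithm'] (min_width=16, slack=3)
Line 5: ['six', 'been', 'large', 'salt'] (min_width=19, slack=0)
Line 6: ['capture', 'vector'] (min_width=14, slack=5)
Line 7: ['picture'] (min_width=7, slack=12)
Total lines: 7

Answer: 7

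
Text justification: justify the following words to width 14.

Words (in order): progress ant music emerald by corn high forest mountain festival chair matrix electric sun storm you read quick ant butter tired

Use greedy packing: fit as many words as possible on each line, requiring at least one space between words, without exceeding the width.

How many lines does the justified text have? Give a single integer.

Line 1: ['progress', 'ant'] (min_width=12, slack=2)
Line 2: ['music', 'emerald'] (min_width=13, slack=1)
Line 3: ['by', 'corn', 'high'] (min_width=12, slack=2)
Line 4: ['forest'] (min_width=6, slack=8)
Line 5: ['mountain'] (min_width=8, slack=6)
Line 6: ['festival', 'chair'] (min_width=14, slack=0)
Line 7: ['matrix'] (min_width=6, slack=8)
Line 8: ['electric', 'sun'] (min_width=12, slack=2)
Line 9: ['storm', 'you', 'read'] (min_width=14, slack=0)
Line 10: ['quick', 'ant'] (min_width=9, slack=5)
Line 11: ['butter', 'tired'] (min_width=12, slack=2)
Total lines: 11

Answer: 11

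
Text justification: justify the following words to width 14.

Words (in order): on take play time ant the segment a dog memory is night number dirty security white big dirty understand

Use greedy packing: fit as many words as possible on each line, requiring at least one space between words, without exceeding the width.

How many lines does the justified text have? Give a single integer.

Line 1: ['on', 'take', 'play'] (min_width=12, slack=2)
Line 2: ['time', 'ant', 'the'] (min_width=12, slack=2)
Line 3: ['segment', 'a', 'dog'] (min_width=13, slack=1)
Line 4: ['memory', 'is'] (min_width=9, slack=5)
Line 5: ['night', 'number'] (min_width=12, slack=2)
Line 6: ['dirty', 'security'] (min_width=14, slack=0)
Line 7: ['white', 'big'] (min_width=9, slack=5)
Line 8: ['dirty'] (min_width=5, slack=9)
Line 9: ['understand'] (min_width=10, slack=4)
Total lines: 9

Answer: 9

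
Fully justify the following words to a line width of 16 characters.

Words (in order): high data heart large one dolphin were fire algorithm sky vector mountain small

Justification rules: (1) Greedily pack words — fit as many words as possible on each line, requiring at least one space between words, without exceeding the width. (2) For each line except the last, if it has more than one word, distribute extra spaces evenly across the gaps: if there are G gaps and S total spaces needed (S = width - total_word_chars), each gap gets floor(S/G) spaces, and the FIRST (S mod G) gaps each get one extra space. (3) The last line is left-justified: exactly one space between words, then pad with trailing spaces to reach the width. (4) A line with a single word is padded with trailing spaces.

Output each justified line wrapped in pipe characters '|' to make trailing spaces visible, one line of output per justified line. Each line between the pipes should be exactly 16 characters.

Answer: |high  data heart|
|large        one|
|dolphin     were|
|fire   algorithm|
|sky       vector|
|mountain small  |

Derivation:
Line 1: ['high', 'data', 'heart'] (min_width=15, slack=1)
Line 2: ['large', 'one'] (min_width=9, slack=7)
Line 3: ['dolphin', 'were'] (min_width=12, slack=4)
Line 4: ['fire', 'algorithm'] (min_width=14, slack=2)
Line 5: ['sky', 'vector'] (min_width=10, slack=6)
Line 6: ['mountain', 'small'] (min_width=14, slack=2)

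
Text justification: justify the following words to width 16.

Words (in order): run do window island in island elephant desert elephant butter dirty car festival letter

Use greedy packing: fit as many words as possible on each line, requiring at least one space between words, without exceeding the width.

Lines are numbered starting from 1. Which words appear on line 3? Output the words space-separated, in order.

Answer: elephant desert

Derivation:
Line 1: ['run', 'do', 'window'] (min_width=13, slack=3)
Line 2: ['island', 'in', 'island'] (min_width=16, slack=0)
Line 3: ['elephant', 'desert'] (min_width=15, slack=1)
Line 4: ['elephant', 'butter'] (min_width=15, slack=1)
Line 5: ['dirty', 'car'] (min_width=9, slack=7)
Line 6: ['festival', 'letter'] (min_width=15, slack=1)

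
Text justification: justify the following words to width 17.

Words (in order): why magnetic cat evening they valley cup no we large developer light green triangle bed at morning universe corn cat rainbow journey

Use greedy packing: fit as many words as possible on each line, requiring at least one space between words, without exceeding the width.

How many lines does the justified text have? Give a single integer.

Line 1: ['why', 'magnetic', 'cat'] (min_width=16, slack=1)
Line 2: ['evening', 'they'] (min_width=12, slack=5)
Line 3: ['valley', 'cup', 'no', 'we'] (min_width=16, slack=1)
Line 4: ['large', 'developer'] (min_width=15, slack=2)
Line 5: ['light', 'green'] (min_width=11, slack=6)
Line 6: ['triangle', 'bed', 'at'] (min_width=15, slack=2)
Line 7: ['morning', 'universe'] (min_width=16, slack=1)
Line 8: ['corn', 'cat', 'rainbow'] (min_width=16, slack=1)
Line 9: ['journey'] (min_width=7, slack=10)
Total lines: 9

Answer: 9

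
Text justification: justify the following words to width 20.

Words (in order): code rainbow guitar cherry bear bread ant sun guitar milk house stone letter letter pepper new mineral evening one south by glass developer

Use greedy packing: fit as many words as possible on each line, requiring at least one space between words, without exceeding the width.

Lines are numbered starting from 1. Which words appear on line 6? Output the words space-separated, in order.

Line 1: ['code', 'rainbow', 'guitar'] (min_width=19, slack=1)
Line 2: ['cherry', 'bear', 'bread'] (min_width=17, slack=3)
Line 3: ['ant', 'sun', 'guitar', 'milk'] (min_width=19, slack=1)
Line 4: ['house', 'stone', 'letter'] (min_width=18, slack=2)
Line 5: ['letter', 'pepper', 'new'] (min_width=17, slack=3)
Line 6: ['mineral', 'evening', 'one'] (min_width=19, slack=1)
Line 7: ['south', 'by', 'glass'] (min_width=14, slack=6)
Line 8: ['developer'] (min_width=9, slack=11)

Answer: mineral evening one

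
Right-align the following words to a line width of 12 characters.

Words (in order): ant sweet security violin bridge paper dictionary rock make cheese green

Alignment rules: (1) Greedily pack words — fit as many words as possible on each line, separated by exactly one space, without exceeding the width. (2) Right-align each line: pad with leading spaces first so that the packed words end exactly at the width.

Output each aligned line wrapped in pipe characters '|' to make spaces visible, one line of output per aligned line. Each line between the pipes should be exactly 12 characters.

Answer: |   ant sweet|
|    security|
|      violin|
|bridge paper|
|  dictionary|
|   rock make|
|cheese green|

Derivation:
Line 1: ['ant', 'sweet'] (min_width=9, slack=3)
Line 2: ['security'] (min_width=8, slack=4)
Line 3: ['violin'] (min_width=6, slack=6)
Line 4: ['bridge', 'paper'] (min_width=12, slack=0)
Line 5: ['dictionary'] (min_width=10, slack=2)
Line 6: ['rock', 'make'] (min_width=9, slack=3)
Line 7: ['cheese', 'green'] (min_width=12, slack=0)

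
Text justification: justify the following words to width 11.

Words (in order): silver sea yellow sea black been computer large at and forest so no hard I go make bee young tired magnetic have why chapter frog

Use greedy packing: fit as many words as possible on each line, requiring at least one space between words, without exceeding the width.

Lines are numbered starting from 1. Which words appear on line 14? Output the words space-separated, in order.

Answer: frog

Derivation:
Line 1: ['silver', 'sea'] (min_width=10, slack=1)
Line 2: ['yellow', 'sea'] (min_width=10, slack=1)
Line 3: ['black', 'been'] (min_width=10, slack=1)
Line 4: ['computer'] (min_width=8, slack=3)
Line 5: ['large', 'at'] (min_width=8, slack=3)
Line 6: ['and', 'forest'] (min_width=10, slack=1)
Line 7: ['so', 'no', 'hard'] (min_width=10, slack=1)
Line 8: ['I', 'go', 'make'] (min_width=9, slack=2)
Line 9: ['bee', 'young'] (min_width=9, slack=2)
Line 10: ['tired'] (min_width=5, slack=6)
Line 11: ['magnetic'] (min_width=8, slack=3)
Line 12: ['have', 'why'] (min_width=8, slack=3)
Line 13: ['chapter'] (min_width=7, slack=4)
Line 14: ['frog'] (min_width=4, slack=7)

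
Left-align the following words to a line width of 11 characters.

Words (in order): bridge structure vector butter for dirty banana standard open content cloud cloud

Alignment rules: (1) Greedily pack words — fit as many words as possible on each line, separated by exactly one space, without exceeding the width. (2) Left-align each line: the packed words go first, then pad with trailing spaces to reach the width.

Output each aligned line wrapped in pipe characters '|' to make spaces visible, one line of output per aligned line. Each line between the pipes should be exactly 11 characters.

Line 1: ['bridge'] (min_width=6, slack=5)
Line 2: ['structure'] (min_width=9, slack=2)
Line 3: ['vector'] (min_width=6, slack=5)
Line 4: ['butter', 'for'] (min_width=10, slack=1)
Line 5: ['dirty'] (min_width=5, slack=6)
Line 6: ['banana'] (min_width=6, slack=5)
Line 7: ['standard'] (min_width=8, slack=3)
Line 8: ['open'] (min_width=4, slack=7)
Line 9: ['content'] (min_width=7, slack=4)
Line 10: ['cloud', 'cloud'] (min_width=11, slack=0)

Answer: |bridge     |
|structure  |
|vector     |
|butter for |
|dirty      |
|banana     |
|standard   |
|open       |
|content    |
|cloud cloud|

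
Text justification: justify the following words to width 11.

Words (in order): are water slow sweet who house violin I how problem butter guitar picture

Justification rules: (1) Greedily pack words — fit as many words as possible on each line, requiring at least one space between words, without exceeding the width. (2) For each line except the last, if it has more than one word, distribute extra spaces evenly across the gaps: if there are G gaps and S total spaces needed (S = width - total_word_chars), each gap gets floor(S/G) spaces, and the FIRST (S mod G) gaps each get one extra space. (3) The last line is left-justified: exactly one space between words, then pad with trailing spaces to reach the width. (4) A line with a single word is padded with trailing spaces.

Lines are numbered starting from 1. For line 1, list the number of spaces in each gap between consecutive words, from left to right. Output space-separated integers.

Answer: 3

Derivation:
Line 1: ['are', 'water'] (min_width=9, slack=2)
Line 2: ['slow', 'sweet'] (min_width=10, slack=1)
Line 3: ['who', 'house'] (min_width=9, slack=2)
Line 4: ['violin', 'I'] (min_width=8, slack=3)
Line 5: ['how', 'problem'] (min_width=11, slack=0)
Line 6: ['butter'] (min_width=6, slack=5)
Line 7: ['guitar'] (min_width=6, slack=5)
Line 8: ['picture'] (min_width=7, slack=4)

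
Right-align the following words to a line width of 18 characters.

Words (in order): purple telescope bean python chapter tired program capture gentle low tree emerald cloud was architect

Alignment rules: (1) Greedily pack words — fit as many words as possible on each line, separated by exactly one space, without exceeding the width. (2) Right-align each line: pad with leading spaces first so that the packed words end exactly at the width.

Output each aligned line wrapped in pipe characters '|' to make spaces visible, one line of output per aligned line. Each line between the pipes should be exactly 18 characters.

Answer: |  purple telescope|
|       bean python|
|     chapter tired|
|   program capture|
|   gentle low tree|
| emerald cloud was|
|         architect|

Derivation:
Line 1: ['purple', 'telescope'] (min_width=16, slack=2)
Line 2: ['bean', 'python'] (min_width=11, slack=7)
Line 3: ['chapter', 'tired'] (min_width=13, slack=5)
Line 4: ['program', 'capture'] (min_width=15, slack=3)
Line 5: ['gentle', 'low', 'tree'] (min_width=15, slack=3)
Line 6: ['emerald', 'cloud', 'was'] (min_width=17, slack=1)
Line 7: ['architect'] (min_width=9, slack=9)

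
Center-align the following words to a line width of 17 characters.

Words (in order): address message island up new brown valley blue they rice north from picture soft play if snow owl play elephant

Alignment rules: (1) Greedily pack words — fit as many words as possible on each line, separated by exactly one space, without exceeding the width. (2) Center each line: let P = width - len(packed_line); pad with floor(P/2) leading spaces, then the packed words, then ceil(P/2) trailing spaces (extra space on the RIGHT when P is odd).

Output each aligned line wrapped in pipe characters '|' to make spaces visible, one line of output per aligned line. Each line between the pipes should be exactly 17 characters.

Answer: | address message |
|  island up new  |
|brown valley blue|
| they rice north |
|from picture soft|
|play if snow owl |
|  play elephant  |

Derivation:
Line 1: ['address', 'message'] (min_width=15, slack=2)
Line 2: ['island', 'up', 'new'] (min_width=13, slack=4)
Line 3: ['brown', 'valley', 'blue'] (min_width=17, slack=0)
Line 4: ['they', 'rice', 'north'] (min_width=15, slack=2)
Line 5: ['from', 'picture', 'soft'] (min_width=17, slack=0)
Line 6: ['play', 'if', 'snow', 'owl'] (min_width=16, slack=1)
Line 7: ['play', 'elephant'] (min_width=13, slack=4)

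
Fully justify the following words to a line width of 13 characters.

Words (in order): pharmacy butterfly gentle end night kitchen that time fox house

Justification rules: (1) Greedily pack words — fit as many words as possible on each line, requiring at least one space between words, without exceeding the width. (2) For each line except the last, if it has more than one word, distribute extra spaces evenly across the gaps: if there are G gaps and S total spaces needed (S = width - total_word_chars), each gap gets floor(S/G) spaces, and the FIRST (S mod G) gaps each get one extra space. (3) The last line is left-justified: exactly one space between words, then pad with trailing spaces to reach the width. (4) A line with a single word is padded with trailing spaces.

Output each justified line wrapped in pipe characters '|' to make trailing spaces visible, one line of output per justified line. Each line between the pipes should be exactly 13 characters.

Answer: |pharmacy     |
|butterfly    |
|gentle    end|
|night kitchen|
|that time fox|
|house        |

Derivation:
Line 1: ['pharmacy'] (min_width=8, slack=5)
Line 2: ['butterfly'] (min_width=9, slack=4)
Line 3: ['gentle', 'end'] (min_width=10, slack=3)
Line 4: ['night', 'kitchen'] (min_width=13, slack=0)
Line 5: ['that', 'time', 'fox'] (min_width=13, slack=0)
Line 6: ['house'] (min_width=5, slack=8)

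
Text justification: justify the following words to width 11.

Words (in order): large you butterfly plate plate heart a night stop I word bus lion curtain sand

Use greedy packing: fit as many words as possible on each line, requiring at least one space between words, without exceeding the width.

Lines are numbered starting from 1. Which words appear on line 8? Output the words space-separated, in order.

Line 1: ['large', 'you'] (min_width=9, slack=2)
Line 2: ['butterfly'] (min_width=9, slack=2)
Line 3: ['plate', 'plate'] (min_width=11, slack=0)
Line 4: ['heart', 'a'] (min_width=7, slack=4)
Line 5: ['night', 'stop'] (min_width=10, slack=1)
Line 6: ['I', 'word', 'bus'] (min_width=10, slack=1)
Line 7: ['lion'] (min_width=4, slack=7)
Line 8: ['curtain'] (min_width=7, slack=4)
Line 9: ['sand'] (min_width=4, slack=7)

Answer: curtain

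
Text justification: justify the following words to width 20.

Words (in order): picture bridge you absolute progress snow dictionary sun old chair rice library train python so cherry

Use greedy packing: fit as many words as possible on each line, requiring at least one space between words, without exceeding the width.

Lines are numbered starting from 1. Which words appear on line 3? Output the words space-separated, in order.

Line 1: ['picture', 'bridge', 'you'] (min_width=18, slack=2)
Line 2: ['absolute', 'progress'] (min_width=17, slack=3)
Line 3: ['snow', 'dictionary', 'sun'] (min_width=19, slack=1)
Line 4: ['old', 'chair', 'rice'] (min_width=14, slack=6)
Line 5: ['library', 'train', 'python'] (min_width=20, slack=0)
Line 6: ['so', 'cherry'] (min_width=9, slack=11)

Answer: snow dictionary sun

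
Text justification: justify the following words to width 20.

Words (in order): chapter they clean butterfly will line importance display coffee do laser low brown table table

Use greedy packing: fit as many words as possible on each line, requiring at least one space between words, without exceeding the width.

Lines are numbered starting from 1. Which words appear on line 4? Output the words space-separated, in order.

Line 1: ['chapter', 'they', 'clean'] (min_width=18, slack=2)
Line 2: ['butterfly', 'will', 'line'] (min_width=19, slack=1)
Line 3: ['importance', 'display'] (min_width=18, slack=2)
Line 4: ['coffee', 'do', 'laser', 'low'] (min_width=19, slack=1)
Line 5: ['brown', 'table', 'table'] (min_width=17, slack=3)

Answer: coffee do laser low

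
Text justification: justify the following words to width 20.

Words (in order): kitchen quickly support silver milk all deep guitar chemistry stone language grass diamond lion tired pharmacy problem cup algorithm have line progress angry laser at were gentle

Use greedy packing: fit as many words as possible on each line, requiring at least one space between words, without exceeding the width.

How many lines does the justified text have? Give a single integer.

Answer: 10

Derivation:
Line 1: ['kitchen', 'quickly'] (min_width=15, slack=5)
Line 2: ['support', 'silver', 'milk'] (min_width=19, slack=1)
Line 3: ['all', 'deep', 'guitar'] (min_width=15, slack=5)
Line 4: ['chemistry', 'stone'] (min_width=15, slack=5)
Line 5: ['language', 'grass'] (min_width=14, slack=6)
Line 6: ['diamond', 'lion', 'tired'] (min_width=18, slack=2)
Line 7: ['pharmacy', 'problem', 'cup'] (min_width=20, slack=0)
Line 8: ['algorithm', 'have', 'line'] (min_width=19, slack=1)
Line 9: ['progress', 'angry', 'laser'] (min_width=20, slack=0)
Line 10: ['at', 'were', 'gentle'] (min_width=14, slack=6)
Total lines: 10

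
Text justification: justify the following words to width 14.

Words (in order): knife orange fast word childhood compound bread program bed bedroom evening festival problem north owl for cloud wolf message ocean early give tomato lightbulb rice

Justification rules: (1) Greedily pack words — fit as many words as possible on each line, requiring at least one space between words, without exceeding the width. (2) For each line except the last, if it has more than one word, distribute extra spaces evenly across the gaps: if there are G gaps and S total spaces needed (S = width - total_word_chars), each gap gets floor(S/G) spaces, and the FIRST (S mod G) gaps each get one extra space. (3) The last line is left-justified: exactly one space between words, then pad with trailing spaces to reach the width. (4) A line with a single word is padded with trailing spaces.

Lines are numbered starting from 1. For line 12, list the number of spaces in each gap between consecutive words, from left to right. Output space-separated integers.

Answer: 4

Derivation:
Line 1: ['knife', 'orange'] (min_width=12, slack=2)
Line 2: ['fast', 'word'] (min_width=9, slack=5)
Line 3: ['childhood'] (min_width=9, slack=5)
Line 4: ['compound', 'bread'] (min_width=14, slack=0)
Line 5: ['program', 'bed'] (min_width=11, slack=3)
Line 6: ['bedroom'] (min_width=7, slack=7)
Line 7: ['evening'] (min_width=7, slack=7)
Line 8: ['festival'] (min_width=8, slack=6)
Line 9: ['problem', 'north'] (min_width=13, slack=1)
Line 10: ['owl', 'for', 'cloud'] (min_width=13, slack=1)
Line 11: ['wolf', 'message'] (min_width=12, slack=2)
Line 12: ['ocean', 'early'] (min_width=11, slack=3)
Line 13: ['give', 'tomato'] (min_width=11, slack=3)
Line 14: ['lightbulb', 'rice'] (min_width=14, slack=0)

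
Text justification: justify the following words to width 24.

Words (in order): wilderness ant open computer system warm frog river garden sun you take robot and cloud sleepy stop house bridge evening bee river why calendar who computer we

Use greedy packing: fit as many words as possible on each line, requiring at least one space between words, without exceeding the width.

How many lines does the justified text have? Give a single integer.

Answer: 7

Derivation:
Line 1: ['wilderness', 'ant', 'open'] (min_width=19, slack=5)
Line 2: ['computer', 'system', 'warm'] (min_width=20, slack=4)
Line 3: ['frog', 'river', 'garden', 'sun'] (min_width=21, slack=3)
Line 4: ['you', 'take', 'robot', 'and', 'cloud'] (min_width=24, slack=0)
Line 5: ['sleepy', 'stop', 'house', 'bridge'] (min_width=24, slack=0)
Line 6: ['evening', 'bee', 'river', 'why'] (min_width=21, slack=3)
Line 7: ['calendar', 'who', 'computer', 'we'] (min_width=24, slack=0)
Total lines: 7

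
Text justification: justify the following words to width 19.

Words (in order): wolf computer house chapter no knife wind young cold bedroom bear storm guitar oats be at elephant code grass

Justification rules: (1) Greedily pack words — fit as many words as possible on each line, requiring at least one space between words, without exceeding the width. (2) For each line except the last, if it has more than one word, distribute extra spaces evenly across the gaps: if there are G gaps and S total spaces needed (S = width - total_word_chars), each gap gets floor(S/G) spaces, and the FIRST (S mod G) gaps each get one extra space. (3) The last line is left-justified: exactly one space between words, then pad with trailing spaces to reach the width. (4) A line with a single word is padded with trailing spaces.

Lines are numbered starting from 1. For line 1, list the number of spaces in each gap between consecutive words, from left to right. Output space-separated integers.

Answer: 1 1

Derivation:
Line 1: ['wolf', 'computer', 'house'] (min_width=19, slack=0)
Line 2: ['chapter', 'no', 'knife'] (min_width=16, slack=3)
Line 3: ['wind', 'young', 'cold'] (min_width=15, slack=4)
Line 4: ['bedroom', 'bear', 'storm'] (min_width=18, slack=1)
Line 5: ['guitar', 'oats', 'be', 'at'] (min_width=17, slack=2)
Line 6: ['elephant', 'code', 'grass'] (min_width=19, slack=0)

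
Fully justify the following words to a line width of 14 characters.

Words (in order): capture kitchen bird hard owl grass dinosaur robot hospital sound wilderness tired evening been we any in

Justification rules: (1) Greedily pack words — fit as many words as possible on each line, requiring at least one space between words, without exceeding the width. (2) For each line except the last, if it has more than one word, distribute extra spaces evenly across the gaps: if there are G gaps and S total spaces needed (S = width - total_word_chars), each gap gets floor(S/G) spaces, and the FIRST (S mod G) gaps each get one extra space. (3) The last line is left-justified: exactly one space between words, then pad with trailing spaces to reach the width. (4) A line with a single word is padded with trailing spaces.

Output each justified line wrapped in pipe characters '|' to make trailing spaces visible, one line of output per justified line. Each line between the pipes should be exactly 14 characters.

Line 1: ['capture'] (min_width=7, slack=7)
Line 2: ['kitchen', 'bird'] (min_width=12, slack=2)
Line 3: ['hard', 'owl', 'grass'] (min_width=14, slack=0)
Line 4: ['dinosaur', 'robot'] (min_width=14, slack=0)
Line 5: ['hospital', 'sound'] (min_width=14, slack=0)
Line 6: ['wilderness'] (min_width=10, slack=4)
Line 7: ['tired', 'evening'] (min_width=13, slack=1)
Line 8: ['been', 'we', 'any', 'in'] (min_width=14, slack=0)

Answer: |capture       |
|kitchen   bird|
|hard owl grass|
|dinosaur robot|
|hospital sound|
|wilderness    |
|tired  evening|
|been we any in|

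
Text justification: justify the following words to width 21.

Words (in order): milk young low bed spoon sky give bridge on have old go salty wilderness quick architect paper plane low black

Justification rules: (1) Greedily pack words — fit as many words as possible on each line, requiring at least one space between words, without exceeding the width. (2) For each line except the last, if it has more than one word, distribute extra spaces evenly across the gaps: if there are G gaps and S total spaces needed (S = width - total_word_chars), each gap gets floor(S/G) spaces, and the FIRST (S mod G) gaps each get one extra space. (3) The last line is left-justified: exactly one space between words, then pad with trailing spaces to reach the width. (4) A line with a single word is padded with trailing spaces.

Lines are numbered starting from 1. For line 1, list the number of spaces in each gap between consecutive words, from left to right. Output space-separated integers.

Answer: 2 2 2

Derivation:
Line 1: ['milk', 'young', 'low', 'bed'] (min_width=18, slack=3)
Line 2: ['spoon', 'sky', 'give', 'bridge'] (min_width=21, slack=0)
Line 3: ['on', 'have', 'old', 'go', 'salty'] (min_width=20, slack=1)
Line 4: ['wilderness', 'quick'] (min_width=16, slack=5)
Line 5: ['architect', 'paper', 'plane'] (min_width=21, slack=0)
Line 6: ['low', 'black'] (min_width=9, slack=12)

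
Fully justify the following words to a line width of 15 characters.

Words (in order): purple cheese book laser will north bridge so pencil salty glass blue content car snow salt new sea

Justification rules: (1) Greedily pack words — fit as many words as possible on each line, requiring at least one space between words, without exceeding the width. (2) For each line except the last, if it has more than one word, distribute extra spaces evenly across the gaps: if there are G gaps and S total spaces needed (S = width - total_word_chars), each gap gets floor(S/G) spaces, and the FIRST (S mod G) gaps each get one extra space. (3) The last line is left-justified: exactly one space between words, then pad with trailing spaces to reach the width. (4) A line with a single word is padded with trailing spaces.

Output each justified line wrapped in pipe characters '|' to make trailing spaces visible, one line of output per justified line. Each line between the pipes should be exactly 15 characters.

Line 1: ['purple', 'cheese'] (min_width=13, slack=2)
Line 2: ['book', 'laser', 'will'] (min_width=15, slack=0)
Line 3: ['north', 'bridge', 'so'] (min_width=15, slack=0)
Line 4: ['pencil', 'salty'] (min_width=12, slack=3)
Line 5: ['glass', 'blue'] (min_width=10, slack=5)
Line 6: ['content', 'car'] (min_width=11, slack=4)
Line 7: ['snow', 'salt', 'new'] (min_width=13, slack=2)
Line 8: ['sea'] (min_width=3, slack=12)

Answer: |purple   cheese|
|book laser will|
|north bridge so|
|pencil    salty|
|glass      blue|
|content     car|
|snow  salt  new|
|sea            |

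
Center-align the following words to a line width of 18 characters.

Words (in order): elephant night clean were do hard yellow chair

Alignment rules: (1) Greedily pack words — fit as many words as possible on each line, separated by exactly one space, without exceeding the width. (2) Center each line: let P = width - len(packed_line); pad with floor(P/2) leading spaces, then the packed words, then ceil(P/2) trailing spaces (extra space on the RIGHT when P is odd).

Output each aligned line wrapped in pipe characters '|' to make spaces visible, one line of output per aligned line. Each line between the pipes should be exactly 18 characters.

Line 1: ['elephant', 'night'] (min_width=14, slack=4)
Line 2: ['clean', 'were', 'do', 'hard'] (min_width=18, slack=0)
Line 3: ['yellow', 'chair'] (min_width=12, slack=6)

Answer: |  elephant night  |
|clean were do hard|
|   yellow chair   |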